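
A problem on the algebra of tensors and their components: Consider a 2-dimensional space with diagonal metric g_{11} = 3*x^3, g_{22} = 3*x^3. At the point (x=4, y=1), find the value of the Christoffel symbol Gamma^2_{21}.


For a diagonal metric, Gamma^k_{ij} = (1/2) g^{kk} (dg_{ik}/dx_j + dg_{jk}/dx_i - dg_{ij}/dx_k).
The metric is diagonal, so g_{ab} = 0 for a != b.
At the given point: g_{11} = 192, g_{22} = 192
g^{22} = 1/192
dg_{22}/dx_1 = dg_{22}/dx_1 = 144
dg_{12}/dx_2 = 0 (off-diagonal)
dg_{21}/dx_2 = 0 (off-diagonal)
Numerator = 144 + 0 - 0 = 144
Gamma^2_{21} = 144 / (2 * 192) = 3/8

3/8


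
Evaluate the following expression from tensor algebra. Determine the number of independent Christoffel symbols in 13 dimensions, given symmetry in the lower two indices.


Christoffel symbols Gamma^k_{ij} are symmetric in i,j, so there are d * d(d+1)/2 independent symbols.
d = 13
d(d+1)/2 = 13 * 14 / 2 = 91
Total = 13 * 91 = 1183

1183


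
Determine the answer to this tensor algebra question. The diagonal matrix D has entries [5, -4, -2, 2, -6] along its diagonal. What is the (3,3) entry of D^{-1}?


For a diagonal matrix, the inverse has entries (D^{-1})_{ii} = 1/d_{ii}.
The diagonal entries are: d_{11} = 5, d_{22} = -4, d_{33} = -2, d_{44} = 2, d_{55} = -6
We need (D^{-1})_{33} = 1/d_{33} = 1/-2 = -1/2

-1/2


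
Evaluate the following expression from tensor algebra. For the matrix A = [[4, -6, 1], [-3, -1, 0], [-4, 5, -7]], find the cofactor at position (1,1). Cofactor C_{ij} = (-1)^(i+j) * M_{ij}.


To find cofactor C_{11}, delete row 1 and column 1.
The resulting 2x2 submatrix is: [[-1, 0], [5, -7]]
Minor M_{11} = -1*-7 - 0*5
  = 7 - 0 = 7
Sign = (-1)^(1+1) = (-1)^2 = 1
Cofactor C_{11} = 1 * 7 = 7

7


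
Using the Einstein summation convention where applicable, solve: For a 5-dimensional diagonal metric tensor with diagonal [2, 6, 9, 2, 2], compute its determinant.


For a diagonal metric, the determinant is the product of diagonal entries.
Diagonal entries: 2, 6, 9, 2, 2
det(g) = 2 * 6 * 9 * 2 * 2 = 432

432


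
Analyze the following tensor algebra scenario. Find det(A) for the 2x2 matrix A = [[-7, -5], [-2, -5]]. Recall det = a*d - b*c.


For a 2x2 matrix [[a, b], [c, d]], det = a*d - b*c.
a = -7, b = -5, c = -2, d = -5
a*d = -7 * -5 = 35
b*c = -5 * -2 = 10
det = 35 - 10 = 25

25


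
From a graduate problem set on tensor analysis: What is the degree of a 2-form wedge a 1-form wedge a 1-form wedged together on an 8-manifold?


The degree of a wedge product is the sum of the degrees of the individual forms.
Degrees: 2, 1, 1
Total degree = 2 + 1 + 1 = 4

4


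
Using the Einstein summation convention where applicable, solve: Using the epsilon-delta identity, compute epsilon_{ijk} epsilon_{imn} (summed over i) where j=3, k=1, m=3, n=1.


Using the identity: epsilon_{ijk} epsilon_{imn} = delta_{jm} delta_{kn} - delta_{jn} delta_{km}.
delta_{33} = 1
delta_{11} = 1
delta_{31} = 0
delta_{13} = 0
Result = 1 * 1 - 0 * 0 = 1 - 0 = 1

1


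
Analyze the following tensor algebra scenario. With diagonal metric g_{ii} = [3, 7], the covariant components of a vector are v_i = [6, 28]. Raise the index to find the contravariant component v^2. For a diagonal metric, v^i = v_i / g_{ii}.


To raise an index with a diagonal metric: v^i = v_i / g_{ii}.
For index 2: v_2 = 28, g_{22} = 7
v^2 = 28 / 7 = 4

4


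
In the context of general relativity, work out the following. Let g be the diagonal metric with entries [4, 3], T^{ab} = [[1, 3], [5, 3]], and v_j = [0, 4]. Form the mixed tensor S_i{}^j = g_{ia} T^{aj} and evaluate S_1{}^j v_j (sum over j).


Step 1: lower the first index. For a diagonal metric, g_{ia} T^{aj} = g_{ii} T^{ij} (no sum on i).
g_{11} = 4
S_1{}^1 = 4 * T^{11} = 4 * 1 = 4
S_1{}^2 = 4 * T^{12} = 4 * 3 = 12
Step 2: contract S_1{}^j with v_j.
S_1{}^1 * v_1 = 4 * 0 = 0
S_1{}^2 * v_2 = 12 * 4 = 48
Result = 0 + 48 = 48

48


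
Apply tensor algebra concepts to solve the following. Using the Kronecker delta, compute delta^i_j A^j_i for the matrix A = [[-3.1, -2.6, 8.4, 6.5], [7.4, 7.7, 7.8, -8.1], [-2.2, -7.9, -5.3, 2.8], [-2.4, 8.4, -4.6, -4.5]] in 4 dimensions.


The contraction (trace) of a rank-2 tensor is the sum of its diagonal elements.
Diagonal entries: A[1,1] = -3.1, A[2,2] = 7.7, A[3,3] = -5.3, A[4,4] = -4.5
Tr(A) = -3.1 + 7.7 + -5.3 + -4.5 = -5.2

-5.2


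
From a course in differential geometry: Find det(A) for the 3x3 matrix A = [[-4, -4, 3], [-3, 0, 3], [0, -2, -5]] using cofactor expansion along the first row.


Expanding along the first row, det(A) = a11*M_11 - a12*M_12 + a13*M_13, where M_1j is the (1,j) minor.
Minor M_11 = 0*-5 - 3*-2 = 6
Minor M_12 = -3*-5 - 3*0 = 15
Minor M_13 = -3*-2 - 0*0 = 6
det = -4*(6) - -4*(15) + 3*(6)
    = -24 - -60 + 18
    = 54

54


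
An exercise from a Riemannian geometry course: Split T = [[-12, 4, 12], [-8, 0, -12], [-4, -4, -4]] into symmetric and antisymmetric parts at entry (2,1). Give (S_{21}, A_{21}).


T_{21} = -8
T_{12} = 4
S_{21} = (-8 + 4)/2 = -4/2 = -2
A_{21} = (-8 - 4)/2 = -12/2 = -6
Check: S + A = -2 + -6 = -8 = T_{21}.

(-2, -6)


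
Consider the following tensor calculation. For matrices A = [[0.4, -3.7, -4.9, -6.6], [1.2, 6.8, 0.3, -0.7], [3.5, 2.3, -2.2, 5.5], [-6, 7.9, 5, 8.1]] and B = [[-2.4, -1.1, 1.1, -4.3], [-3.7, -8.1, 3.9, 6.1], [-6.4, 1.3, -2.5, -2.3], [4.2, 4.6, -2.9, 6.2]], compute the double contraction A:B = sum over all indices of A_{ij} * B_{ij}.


A:B = sum over all i,j of A_{ij} * B_{ij}.
Row 1: 0.4*-2.4=-0.96, -3.7*-1.1=4.07, -4.9*1.1=-5.39, -6.6*-4.3=28.38 => row sum = 26.1
Row 2: 1.2*-3.7=-4.44, 6.8*-8.1=-55.08, 0.3*3.9=1.17, -0.7*6.1=-4.27 => row sum = -62.62
Row 3: 3.5*-6.4=-22.4, 2.3*1.3=2.99, -2.2*-2.5=5.5, 5.5*-2.3=-12.65 => row sum = -26.56
Row 4: -6*4.2=-25.2, 7.9*4.6=36.34, 5*-2.9=-14.5, 8.1*6.2=50.22 => row sum = 46.86
Total = 26.1 + -62.62 + -26.56 + 46.86 = -16.22

-16.22


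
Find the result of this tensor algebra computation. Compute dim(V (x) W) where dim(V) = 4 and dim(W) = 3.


The dimension of a tensor product is the product of dimensions.
dim(V) = 4, dim(W) = 3
dim(V (x) W) = 4 * 3 = 12

12


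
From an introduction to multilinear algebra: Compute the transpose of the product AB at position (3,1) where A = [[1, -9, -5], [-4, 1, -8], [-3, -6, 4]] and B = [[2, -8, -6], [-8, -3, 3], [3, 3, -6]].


(AB)^T_{ij} = (AB)_{ji} = sum_k A_{jk} B_{ki}.
For i=3, j=1 we need (AB)_{13}:
A_{11} * B_{13} = 1 * -6 = -6
A_{12} * B_{23} = -9 * 3 = -27
A_{13} * B_{33} = -5 * -6 = 30
Sum = -6 + -27 + 30 = -3

-3


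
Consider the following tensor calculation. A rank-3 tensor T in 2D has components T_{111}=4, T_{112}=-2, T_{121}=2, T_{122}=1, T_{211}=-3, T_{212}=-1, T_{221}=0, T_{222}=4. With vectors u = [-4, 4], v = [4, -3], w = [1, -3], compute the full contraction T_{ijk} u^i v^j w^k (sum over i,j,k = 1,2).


S = sum over i,j,k of T_{ijk} u_i v_j w_k. Expanding all 8 terms:
T_{111}*u_1*v_1*w_1 = 4*-4*4*1 = -64  (running total: -64)
T_{112}*u_1*v_1*w_2 = -2*-4*4*-3 = -96  (running total: -160)
T_{121}*u_1*v_2*w_1 = 2*-4*-3*1 = 24  (running total: -136)
T_{122}*u_1*v_2*w_2 = 1*-4*-3*-3 = -36  (running total: -172)
T_{211}*u_2*v_1*w_1 = -3*4*4*1 = -48  (running total: -220)
T_{212}*u_2*v_1*w_2 = -1*4*4*-3 = 48  (running total: -172)
T_{221}*u_2*v_2*w_1 = 0*4*-3*1 = 0  (running total: -172)
T_{222}*u_2*v_2*w_2 = 4*4*-3*-3 = 144  (running total: -28)
S = -28

-28


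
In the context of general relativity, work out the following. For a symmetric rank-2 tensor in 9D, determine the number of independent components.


A symmetric rank-2 tensor in d dimensions has d(d+1)/2 independent components.
d = 9
d(d+1)/2 = 9 * 10 / 2 = 90 / 2 = 45

45


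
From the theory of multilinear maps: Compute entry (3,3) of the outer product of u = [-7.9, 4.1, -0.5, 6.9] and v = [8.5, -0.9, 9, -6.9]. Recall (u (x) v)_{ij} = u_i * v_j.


The outer product entry T_{ij} = u_i * v_j.
We need i=3, j=3.
u_3 = -0.5, v_3 = 9
T_{3,3} = -0.5 * 9 = -4.5

-4.5


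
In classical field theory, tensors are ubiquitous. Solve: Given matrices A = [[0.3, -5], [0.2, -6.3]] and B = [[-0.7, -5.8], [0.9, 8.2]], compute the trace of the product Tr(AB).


Tr(AB) = sum_i (AB)_{ii} where (AB)_{ii} = sum_k A_{ik} B_{ki}.
(AB)_{11} = 0.3*-0.7 + -5*0.9 = -4.71
(AB)_{22} = 0.2*-5.8 + -6.3*8.2 = -52.82
Tr(AB) = -4.71 + -52.82 = -57.53

-57.53


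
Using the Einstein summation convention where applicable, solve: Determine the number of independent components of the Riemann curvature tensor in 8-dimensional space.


The Riemann tensor in d dimensions has d^2(d^2 - 1)/12 independent components.
d = 8, so d^2 = 64
d^2 - 1 = 63
d^2(d^2 - 1) = 64 * 63 = 4032
Divide by 12: 4032 / 12 = 336

336


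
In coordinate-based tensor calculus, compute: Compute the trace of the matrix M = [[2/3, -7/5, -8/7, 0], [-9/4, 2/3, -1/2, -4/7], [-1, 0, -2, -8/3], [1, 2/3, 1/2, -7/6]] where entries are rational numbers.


The trace is the sum of diagonal entries.
Diagonal: M[1,1] = 2/3, M[2,2] = 2/3, M[3,3] = -2, M[4,4] = -7/6
Tr(M) = 2/3 + 2/3 + -2 + -7/6
Computing step by step:
After adding M[1,1]: 2/3
After adding M[2,2]: 4/3
After adding M[3,3]: -2/3
After adding M[4,4]: -11/6
Tr(M) = -11/6

-11/6


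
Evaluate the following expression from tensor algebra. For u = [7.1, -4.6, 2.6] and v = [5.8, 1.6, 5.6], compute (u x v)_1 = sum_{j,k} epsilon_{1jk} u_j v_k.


(u x v)_1 = sum_{j,k} epsilon_{1jk} u_j v_k. Only permutations of (1,2,3) contribute; the two non-zero terms are:
eps_{123} u_2 v_3 = 1 * -4.6 * 5.6 = -25.76
eps_{132} u_3 v_2 = -1 * 2.6 * 1.6 = -4.16
(u x v)_1 = -29.92

-29.92


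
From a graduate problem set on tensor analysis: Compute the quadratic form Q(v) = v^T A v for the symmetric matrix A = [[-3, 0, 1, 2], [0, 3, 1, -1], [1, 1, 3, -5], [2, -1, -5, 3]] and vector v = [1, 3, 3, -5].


First compute Av:
(Av)_1 = -3*1 + 0*3 + 1*3 + 2*-5 = -10
(Av)_2 = 0*1 + 3*3 + 1*3 + -1*-5 = 17
(Av)_3 = 1*1 + 1*3 + 3*3 + -5*-5 = 38
(Av)_4 = 2*1 + -1*3 + -5*3 + 3*-5 = -31
Av = [-10, 17, 38, -31]
Then v^T (Av) = 1*-10 + 3*17 + 3*38 + -5*-31
= -10 + 51 + 114 + 155 = 310

310


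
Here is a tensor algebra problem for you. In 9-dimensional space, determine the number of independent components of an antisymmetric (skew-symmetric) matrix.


An antisymmetric rank-2 tensor satisfies A_{ij} = -A_{ji}, so diagonal entries are zero.
The independent components are the upper-triangular entries: C(n, 2) = n(n-1)/2.
n = 9
C(9, 2) = 9 * 8 / 2 = 72 / 2 = 36

36


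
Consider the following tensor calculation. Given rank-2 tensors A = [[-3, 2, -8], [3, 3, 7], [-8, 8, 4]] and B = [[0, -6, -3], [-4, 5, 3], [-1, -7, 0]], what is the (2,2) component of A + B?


Tensor addition is component-wise: (A + B)_{ij} = A_{ij} + B_{ij}.
A_{22} = 3
B_{22} = 5
(A + B)_{22} = 3 + 5 = 8

8


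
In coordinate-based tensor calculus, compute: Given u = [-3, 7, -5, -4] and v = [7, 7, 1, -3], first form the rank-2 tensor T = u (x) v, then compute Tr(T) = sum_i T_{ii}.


The outer product gives T_{ij} = u_i v_j.
The trace (contraction) is Tr(T) = sum_i T_{ii} = sum_i u_i v_i.
Diagonal entries:
T_{11} = u_1 * v_1 = -3 * 7 = -21
T_{22} = u_2 * v_2 = 7 * 7 = 49
T_{33} = u_3 * v_3 = -5 * 1 = -5
T_{44} = u_4 * v_4 = -4 * -3 = 12
Tr(T) = -21 + 49 + -5 + 12 = 35

35


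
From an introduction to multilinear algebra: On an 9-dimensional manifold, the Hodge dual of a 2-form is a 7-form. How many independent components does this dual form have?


The Hodge dual of a p-form on an n-dimensional manifold is an (n-p)-form.
n = 9, p = 2, so dual degree = 9 - 2 = 7
The number of components is C(n, n-p) = C(9, 7) = 36

36


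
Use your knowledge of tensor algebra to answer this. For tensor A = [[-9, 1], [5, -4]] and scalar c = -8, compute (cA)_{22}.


Scalar multiplication: (cA)_{ij} = c * A_{ij}.
c = -8
A_{22} = -4
(cA)_{22} = -8 * -4 = 32

32


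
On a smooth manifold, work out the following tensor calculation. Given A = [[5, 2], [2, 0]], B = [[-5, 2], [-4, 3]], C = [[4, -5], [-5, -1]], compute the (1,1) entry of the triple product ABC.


(ABC)_{11} = sum_m (AB)_{1m} C_{m1}. First compute row 1 of AB.
(AB)_{11} = 5*-5 + 2*-4 = -33
(AB)_{12} = 5*2 + 2*3 = 16
Now contract with column 1 of C:
(AB)_{11} * C_{11} = -33 * 4 = -132
(AB)_{12} * C_{21} = 16 * -5 = -80
(ABC)_{11} = -132 + -80 = -212

-212


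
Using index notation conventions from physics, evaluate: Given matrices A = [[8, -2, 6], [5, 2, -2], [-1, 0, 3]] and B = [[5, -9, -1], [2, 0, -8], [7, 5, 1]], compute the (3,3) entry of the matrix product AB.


(AB)_{ij} = sum_k A_{ik} B_{kj}.
For i=3, j=3:
A_{31} * B_{13} = -1 * -1 = 1
A_{32} * B_{23} = 0 * -8 = 0
A_{33} * B_{33} = 3 * 1 = 3
Sum = 1 + 0 + 3 = 4

4


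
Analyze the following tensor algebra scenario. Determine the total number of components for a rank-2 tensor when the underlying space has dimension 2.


The number of components of a rank-r tensor in d dimensions is d^r.
Here d = 2 and r = 2.
2^2 = 4

4


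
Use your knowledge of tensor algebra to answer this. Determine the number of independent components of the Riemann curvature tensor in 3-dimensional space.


The Riemann tensor in d dimensions has d^2(d^2 - 1)/12 independent components.
d = 3, so d^2 = 9
d^2 - 1 = 8
d^2(d^2 - 1) = 9 * 8 = 72
Divide by 12: 72 / 12 = 6

6


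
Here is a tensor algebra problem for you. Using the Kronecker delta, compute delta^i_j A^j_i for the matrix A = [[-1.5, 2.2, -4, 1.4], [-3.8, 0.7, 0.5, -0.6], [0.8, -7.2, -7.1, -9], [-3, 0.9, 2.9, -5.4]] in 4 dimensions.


The contraction (trace) of a rank-2 tensor is the sum of its diagonal elements.
Diagonal entries: A[1,1] = -1.5, A[2,2] = 0.7, A[3,3] = -7.1, A[4,4] = -5.4
Tr(A) = -1.5 + 0.7 + -7.1 + -5.4 = -13.3

-13.3


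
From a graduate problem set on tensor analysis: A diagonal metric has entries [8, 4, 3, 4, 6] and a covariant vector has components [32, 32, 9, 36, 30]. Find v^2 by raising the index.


To raise an index with a diagonal metric: v^i = v_i / g_{ii}.
For index 2: v_2 = 32, g_{22} = 4
v^2 = 32 / 4 = 8

8


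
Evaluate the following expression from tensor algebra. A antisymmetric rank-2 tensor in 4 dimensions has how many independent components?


A antisymmetric rank-2 tensor in d dimensions has d(d-1)/2 independent components.
d = 4
d(d-1)/2 = 4 * 3 / 2 = 12 / 2 = 6

6


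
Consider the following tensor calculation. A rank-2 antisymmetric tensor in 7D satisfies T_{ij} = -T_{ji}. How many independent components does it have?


An antisymmetric rank-2 tensor satisfies A_{ij} = -A_{ji}, so diagonal entries are zero.
The independent components are the upper-triangular entries: C(n, 2) = n(n-1)/2.
n = 7
C(7, 2) = 7 * 6 / 2 = 42 / 2 = 21

21


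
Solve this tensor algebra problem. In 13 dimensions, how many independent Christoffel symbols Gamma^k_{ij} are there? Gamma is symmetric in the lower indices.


Christoffel symbols Gamma^k_{ij} are symmetric in i,j, so there are d * d(d+1)/2 independent symbols.
d = 13
d(d+1)/2 = 13 * 14 / 2 = 91
Total = 13 * 91 = 1183

1183


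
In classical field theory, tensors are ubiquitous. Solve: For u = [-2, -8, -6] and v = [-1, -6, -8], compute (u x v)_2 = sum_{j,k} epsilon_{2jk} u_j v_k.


(u x v)_2 = sum_{j,k} epsilon_{2jk} u_j v_k. Only permutations of (1,2,3) contribute; the two non-zero terms are:
eps_{213} u_1 v_3 = -1 * -2 * -8 = -16
eps_{231} u_3 v_1 = 1 * -6 * -1 = 6
(u x v)_2 = -10

-10


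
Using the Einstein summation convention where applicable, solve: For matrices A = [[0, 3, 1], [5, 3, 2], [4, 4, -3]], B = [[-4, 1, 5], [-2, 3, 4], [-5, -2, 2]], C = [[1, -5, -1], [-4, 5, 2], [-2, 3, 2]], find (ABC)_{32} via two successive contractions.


(ABC)_{32} = sum_m (AB)_{3m} C_{m2}. First compute row 3 of AB.
(AB)_{31} = 4*-4 + 4*-2 + -3*-5 = -9
(AB)_{32} = 4*1 + 4*3 + -3*-2 = 22
(AB)_{33} = 4*5 + 4*4 + -3*2 = 30
Now contract with column 2 of C:
(AB)_{31} * C_{12} = -9 * -5 = 45
(AB)_{32} * C_{22} = 22 * 5 = 110
(AB)_{33} * C_{32} = 30 * 3 = 90
(ABC)_{32} = 45 + 110 + 90 = 245

245


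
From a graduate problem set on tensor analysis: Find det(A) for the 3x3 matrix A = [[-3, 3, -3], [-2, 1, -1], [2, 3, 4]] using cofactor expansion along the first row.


Expanding along the first row, det(A) = a11*M_11 - a12*M_12 + a13*M_13, where M_1j is the (1,j) minor.
Minor M_11 = 1*4 - -1*3 = 7
Minor M_12 = -2*4 - -1*2 = -6
Minor M_13 = -2*3 - 1*2 = -8
det = -3*(7) - 3*(-6) + -3*(-8)
    = -21 - -18 + 24
    = 21

21


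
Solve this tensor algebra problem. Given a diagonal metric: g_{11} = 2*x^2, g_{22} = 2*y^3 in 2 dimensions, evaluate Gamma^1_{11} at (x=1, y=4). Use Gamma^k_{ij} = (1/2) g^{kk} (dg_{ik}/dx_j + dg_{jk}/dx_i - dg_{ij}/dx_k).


For a diagonal metric, Gamma^k_{ij} = (1/2) g^{kk} (dg_{ik}/dx_j + dg_{jk}/dx_i - dg_{ij}/dx_k).
The metric is diagonal, so g_{ab} = 0 for a != b.
At the given point: g_{11} = 2, g_{22} = 128
g^{11} = 1/2
dg_{11}/dx_1 = dg_{11}/dx_1 = 4
dg_{11}/dx_1 = dg_{11}/dx_1 = 4
dg_{11}/dx_1 = dg_{11}/dx_1 = 4
Numerator = 4 + 4 - 4 = 4
Gamma^1_{11} = 4 / (2 * 2) = 1

1


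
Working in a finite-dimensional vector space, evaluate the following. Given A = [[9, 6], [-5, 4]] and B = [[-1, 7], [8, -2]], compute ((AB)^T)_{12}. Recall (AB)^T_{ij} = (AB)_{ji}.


(AB)^T_{ij} = (AB)_{ji} = sum_k A_{jk} B_{ki}.
For i=1, j=2 we need (AB)_{21}:
A_{21} * B_{11} = -5 * -1 = 5
A_{22} * B_{21} = 4 * 8 = 32
Sum = 5 + 32 = 37

37


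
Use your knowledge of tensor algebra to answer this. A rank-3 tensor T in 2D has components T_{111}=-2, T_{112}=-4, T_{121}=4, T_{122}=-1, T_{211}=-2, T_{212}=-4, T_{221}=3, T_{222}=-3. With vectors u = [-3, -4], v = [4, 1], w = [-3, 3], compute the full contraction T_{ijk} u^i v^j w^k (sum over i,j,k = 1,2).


S = sum over i,j,k of T_{ijk} u_i v_j w_k. Expanding all 8 terms:
T_{111}*u_1*v_1*w_1 = -2*-3*4*-3 = -72  (running total: -72)
T_{112}*u_1*v_1*w_2 = -4*-3*4*3 = 144  (running total: 72)
T_{121}*u_1*v_2*w_1 = 4*-3*1*-3 = 36  (running total: 108)
T_{122}*u_1*v_2*w_2 = -1*-3*1*3 = 9  (running total: 117)
T_{211}*u_2*v_1*w_1 = -2*-4*4*-3 = -96  (running total: 21)
T_{212}*u_2*v_1*w_2 = -4*-4*4*3 = 192  (running total: 213)
T_{221}*u_2*v_2*w_1 = 3*-4*1*-3 = 36  (running total: 249)
T_{222}*u_2*v_2*w_2 = -3*-4*1*3 = 36  (running total: 285)
S = 285

285


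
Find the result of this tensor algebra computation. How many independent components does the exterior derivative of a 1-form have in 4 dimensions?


The exterior derivative of a p-form is a (p+1)-form.
Its number of independent components is C(n, p+1).
n = 4, p+1 = 2
C(4, 2) = 6

6


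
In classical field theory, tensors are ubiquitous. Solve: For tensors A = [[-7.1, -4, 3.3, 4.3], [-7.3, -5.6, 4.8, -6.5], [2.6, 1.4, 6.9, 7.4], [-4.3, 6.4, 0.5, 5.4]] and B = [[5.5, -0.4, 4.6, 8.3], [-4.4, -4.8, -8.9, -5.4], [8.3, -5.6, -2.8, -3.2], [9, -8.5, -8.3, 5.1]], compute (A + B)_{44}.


Tensor addition is component-wise: (A + B)_{ij} = A_{ij} + B_{ij}.
A_{44} = 5.4
B_{44} = 5.1
(A + B)_{44} = 5.4 + 5.1 = 10.5

10.5


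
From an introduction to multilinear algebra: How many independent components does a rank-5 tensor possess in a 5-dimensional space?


The number of components of a rank-r tensor in d dimensions is d^r.
Here d = 5 and r = 5.
5^5 = 3125

3125


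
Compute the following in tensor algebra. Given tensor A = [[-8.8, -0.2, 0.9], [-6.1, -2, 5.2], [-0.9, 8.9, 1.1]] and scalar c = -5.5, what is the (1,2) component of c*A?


Scalar multiplication: (cA)_{ij} = c * A_{ij}.
c = -5.5
A_{12} = -0.2
(cA)_{12} = -5.5 * -0.2 = 1.1

1.1


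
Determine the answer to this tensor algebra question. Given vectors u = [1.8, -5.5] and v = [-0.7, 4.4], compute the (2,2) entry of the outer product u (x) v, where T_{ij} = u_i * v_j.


The outer product entry T_{ij} = u_i * v_j.
We need i=2, j=2.
u_2 = -5.5, v_2 = 4.4
T_{2,2} = -5.5 * 4.4 = -24.2

-24.2


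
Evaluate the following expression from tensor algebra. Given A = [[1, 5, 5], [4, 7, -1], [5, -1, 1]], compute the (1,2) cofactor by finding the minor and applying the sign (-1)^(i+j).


To find cofactor C_{12}, delete row 1 and column 2.
The resulting 2x2 submatrix is: [[4, -1], [5, 1]]
Minor M_{12} = 4*1 - -1*5
  = 4 - -5 = 9
Sign = (-1)^(1+2) = (-1)^3 = -1
Cofactor C_{12} = -1 * 9 = -9

-9


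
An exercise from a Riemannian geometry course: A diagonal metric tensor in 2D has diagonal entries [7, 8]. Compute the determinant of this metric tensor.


For a diagonal metric, the determinant is the product of diagonal entries.
Diagonal entries: 7, 8
det(g) = 7 * 8 = 56

56


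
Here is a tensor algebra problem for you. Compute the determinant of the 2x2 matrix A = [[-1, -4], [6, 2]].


For a 2x2 matrix [[a, b], [c, d]], det = a*d - b*c.
a = -1, b = -4, c = 6, d = 2
a*d = -1 * 2 = -2
b*c = -4 * 6 = -24
det = -2 - -24 = 22

22


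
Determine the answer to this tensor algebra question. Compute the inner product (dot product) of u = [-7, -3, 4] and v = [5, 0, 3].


The inner product u . v = sum of u_i * v_i.
Term-by-term: -7 * 5, -3 * 0, 4 * 3
Products: -35, 0, 12
Sum = -35 + 0 + 12 = -23

-23


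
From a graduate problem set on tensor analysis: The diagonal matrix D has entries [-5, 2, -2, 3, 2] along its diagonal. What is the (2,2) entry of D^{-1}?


For a diagonal matrix, the inverse has entries (D^{-1})_{ii} = 1/d_{ii}.
The diagonal entries are: d_{11} = -5, d_{22} = 2, d_{33} = -2, d_{44} = 3, d_{55} = 2
We need (D^{-1})_{22} = 1/d_{22} = 1/2 = 1/2

1/2


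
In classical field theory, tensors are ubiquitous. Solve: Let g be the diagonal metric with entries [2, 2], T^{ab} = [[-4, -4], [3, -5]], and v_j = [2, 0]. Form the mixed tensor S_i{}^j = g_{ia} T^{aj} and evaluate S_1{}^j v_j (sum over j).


Step 1: lower the first index. For a diagonal metric, g_{ia} T^{aj} = g_{ii} T^{ij} (no sum on i).
g_{11} = 2
S_1{}^1 = 2 * T^{11} = 2 * -4 = -8
S_1{}^2 = 2 * T^{12} = 2 * -4 = -8
Step 2: contract S_1{}^j with v_j.
S_1{}^1 * v_1 = -8 * 2 = -16
S_1{}^2 * v_2 = -8 * 0 = 0
Result = -16 + 0 = -16

-16


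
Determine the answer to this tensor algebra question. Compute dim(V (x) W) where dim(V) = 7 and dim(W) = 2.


The dimension of a tensor product is the product of dimensions.
dim(V) = 7, dim(W) = 2
dim(V (x) W) = 7 * 2 = 14

14


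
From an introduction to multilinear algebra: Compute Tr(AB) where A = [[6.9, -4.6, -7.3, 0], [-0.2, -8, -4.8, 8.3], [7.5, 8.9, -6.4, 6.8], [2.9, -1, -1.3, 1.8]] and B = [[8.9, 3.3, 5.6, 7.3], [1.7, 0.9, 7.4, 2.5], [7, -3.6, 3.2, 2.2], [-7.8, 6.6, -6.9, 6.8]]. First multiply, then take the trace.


Tr(AB) = sum_i (AB)_{ii} where (AB)_{ii} = sum_k A_{ik} B_{ki}.
(AB)_{11} = 6.9*8.9 + -4.6*1.7 + -7.3*7 + 0*-7.8 = 2.49
(AB)_{22} = -0.2*3.3 + -8*0.9 + -4.8*-3.6 + 8.3*6.6 = 64.2
(AB)_{33} = 7.5*5.6 + 8.9*7.4 + -6.4*3.2 + 6.8*-6.9 = 40.46
(AB)_{44} = 2.9*7.3 + -1*2.5 + -1.3*2.2 + 1.8*6.8 = 28.05
Tr(AB) = 2.49 + 64.2 + 40.46 + 28.05 = 135.2

135.2


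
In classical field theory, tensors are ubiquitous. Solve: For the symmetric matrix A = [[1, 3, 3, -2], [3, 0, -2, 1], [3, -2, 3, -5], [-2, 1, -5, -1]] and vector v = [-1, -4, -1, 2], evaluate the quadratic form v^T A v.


First compute Av:
(Av)_1 = 1*-1 + 3*-4 + 3*-1 + -2*2 = -20
(Av)_2 = 3*-1 + 0*-4 + -2*-1 + 1*2 = 1
(Av)_3 = 3*-1 + -2*-4 + 3*-1 + -5*2 = -8
(Av)_4 = -2*-1 + 1*-4 + -5*-1 + -1*2 = 1
Av = [-20, 1, -8, 1]
Then v^T (Av) = -1*-20 + -4*1 + -1*-8 + 2*1
= 20 + -4 + 8 + 2 = 26

26


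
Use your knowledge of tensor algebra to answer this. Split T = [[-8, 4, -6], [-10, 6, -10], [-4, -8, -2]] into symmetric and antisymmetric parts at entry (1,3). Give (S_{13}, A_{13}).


T_{13} = -6
T_{31} = -4
S_{13} = (-6 + -4)/2 = -10/2 = -5
A_{13} = (-6 - -4)/2 = -2/2 = -1
Check: S + A = -5 + -1 = -6 = T_{13}.

(-5, -1)


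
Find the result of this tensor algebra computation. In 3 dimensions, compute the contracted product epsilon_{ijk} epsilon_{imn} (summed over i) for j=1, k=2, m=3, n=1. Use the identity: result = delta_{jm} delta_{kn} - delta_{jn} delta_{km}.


Using the identity: epsilon_{ijk} epsilon_{imn} = delta_{jm} delta_{kn} - delta_{jn} delta_{km}.
delta_{13} = 0
delta_{21} = 0
delta_{11} = 1
delta_{23} = 0
Result = 0 * 0 - 1 * 0 = 0 - 0 = 0

0


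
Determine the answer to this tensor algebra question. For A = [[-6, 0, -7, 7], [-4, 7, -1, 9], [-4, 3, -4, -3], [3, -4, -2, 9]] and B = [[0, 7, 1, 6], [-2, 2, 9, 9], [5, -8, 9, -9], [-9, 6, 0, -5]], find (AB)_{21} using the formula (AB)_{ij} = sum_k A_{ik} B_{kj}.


(AB)_{ij} = sum_k A_{ik} B_{kj}.
For i=2, j=1:
A_{21} * B_{11} = -4 * 0 = 0
A_{22} * B_{21} = 7 * -2 = -14
A_{23} * B_{31} = -1 * 5 = -5
A_{24} * B_{41} = 9 * -9 = -81
Sum = 0 + -14 + -5 + -81 = -100

-100


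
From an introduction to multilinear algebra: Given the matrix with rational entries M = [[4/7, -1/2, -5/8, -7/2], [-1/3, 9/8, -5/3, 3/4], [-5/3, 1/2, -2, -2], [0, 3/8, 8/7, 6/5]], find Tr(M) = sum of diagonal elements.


The trace is the sum of diagonal entries.
Diagonal: M[1,1] = 4/7, M[2,2] = 9/8, M[3,3] = -2, M[4,4] = 6/5
Tr(M) = 4/7 + 9/8 + -2 + 6/5
Computing step by step:
After adding M[1,1]: 4/7
After adding M[2,2]: 95/56
After adding M[3,3]: -17/56
After adding M[4,4]: 251/280
Tr(M) = 251/280

251/280


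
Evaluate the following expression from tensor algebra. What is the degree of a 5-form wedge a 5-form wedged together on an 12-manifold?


The degree of a wedge product is the sum of the degrees of the individual forms.
Degrees: 5, 5
Total degree = 5 + 5 = 10

10


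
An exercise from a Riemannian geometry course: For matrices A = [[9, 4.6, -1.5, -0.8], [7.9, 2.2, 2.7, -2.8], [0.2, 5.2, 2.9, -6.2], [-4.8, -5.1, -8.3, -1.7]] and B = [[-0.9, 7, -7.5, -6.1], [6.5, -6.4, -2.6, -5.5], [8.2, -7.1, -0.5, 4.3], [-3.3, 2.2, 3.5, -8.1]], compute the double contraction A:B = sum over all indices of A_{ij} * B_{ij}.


A:B = sum over all i,j of A_{ij} * B_{ij}.
Row 1: 9*-0.9=-8.1, 4.6*7=32.2, -1.5*-7.5=11.25, -0.8*-6.1=4.88 => row sum = 40.23
Row 2: 7.9*6.5=51.35, 2.2*-6.4=-14.08, 2.7*-2.6=-7.02, -2.8*-5.5=15.4 => row sum = 45.65
Row 3: 0.2*8.2=1.64, 5.2*-7.1=-36.92, 2.9*-0.5=-1.45, -6.2*4.3=-26.66 => row sum = -63.39
Row 4: -4.8*-3.3=15.84, -5.1*2.2=-11.22, -8.3*3.5=-29.05, -1.7*-8.1=13.77 => row sum = -10.66
Total = 40.23 + 45.65 + -63.39 + -10.66 = 11.83

11.83


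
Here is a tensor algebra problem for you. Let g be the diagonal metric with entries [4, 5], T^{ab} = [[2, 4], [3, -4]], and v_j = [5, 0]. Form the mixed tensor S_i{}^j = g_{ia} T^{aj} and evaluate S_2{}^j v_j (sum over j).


Step 1: lower the first index. For a diagonal metric, g_{ia} T^{aj} = g_{ii} T^{ij} (no sum on i).
g_{22} = 5
S_2{}^1 = 5 * T^{21} = 5 * 3 = 15
S_2{}^2 = 5 * T^{22} = 5 * -4 = -20
Step 2: contract S_2{}^j with v_j.
S_2{}^1 * v_1 = 15 * 5 = 75
S_2{}^2 * v_2 = -20 * 0 = 0
Result = 75 + 0 = 75

75


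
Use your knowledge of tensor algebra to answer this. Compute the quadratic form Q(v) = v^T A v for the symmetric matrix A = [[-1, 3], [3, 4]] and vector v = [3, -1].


First compute Av:
(Av)_1 = -1*3 + 3*-1 = -6
(Av)_2 = 3*3 + 4*-1 = 5
Av = [-6, 5]
Then v^T (Av) = 3*-6 + -1*5
= -18 + -5 = -23

-23


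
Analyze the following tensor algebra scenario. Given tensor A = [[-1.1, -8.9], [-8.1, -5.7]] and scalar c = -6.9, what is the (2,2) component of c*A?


Scalar multiplication: (cA)_{ij} = c * A_{ij}.
c = -6.9
A_{22} = -5.7
(cA)_{22} = -6.9 * -5.7 = 39.33

39.33


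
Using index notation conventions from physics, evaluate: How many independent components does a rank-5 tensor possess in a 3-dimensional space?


The number of components of a rank-r tensor in d dimensions is d^r.
Here d = 3 and r = 5.
3^5 = 243

243


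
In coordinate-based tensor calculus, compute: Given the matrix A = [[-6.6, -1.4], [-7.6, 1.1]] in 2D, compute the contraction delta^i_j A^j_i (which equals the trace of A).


The contraction (trace) of a rank-2 tensor is the sum of its diagonal elements.
Diagonal entries: A[1,1] = -6.6, A[2,2] = 1.1
Tr(A) = -6.6 + 1.1 = -5.5

-5.5


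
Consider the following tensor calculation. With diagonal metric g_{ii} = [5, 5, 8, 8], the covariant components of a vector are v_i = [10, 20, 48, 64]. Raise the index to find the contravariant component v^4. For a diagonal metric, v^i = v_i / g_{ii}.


To raise an index with a diagonal metric: v^i = v_i / g_{ii}.
For index 4: v_4 = 64, g_{44} = 8
v^4 = 64 / 8 = 8

8


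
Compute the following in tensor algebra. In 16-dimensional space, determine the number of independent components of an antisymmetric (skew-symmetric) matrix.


An antisymmetric rank-2 tensor satisfies A_{ij} = -A_{ji}, so diagonal entries are zero.
The independent components are the upper-triangular entries: C(n, 2) = n(n-1)/2.
n = 16
C(16, 2) = 16 * 15 / 2 = 240 / 2 = 120

120


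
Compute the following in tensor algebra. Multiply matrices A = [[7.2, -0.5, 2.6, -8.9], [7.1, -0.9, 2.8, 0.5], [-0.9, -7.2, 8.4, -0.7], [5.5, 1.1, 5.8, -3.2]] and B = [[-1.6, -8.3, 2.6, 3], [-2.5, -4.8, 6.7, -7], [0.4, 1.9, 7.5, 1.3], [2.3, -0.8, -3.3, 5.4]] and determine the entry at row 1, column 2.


(AB)_{ij} = sum_k A_{ik} B_{kj}.
For i=1, j=2:
A_{11} * B_{12} = 7.2 * -8.3 = -59.76
A_{12} * B_{22} = -0.5 * -4.8 = 2.4
A_{13} * B_{32} = 2.6 * 1.9 = 4.94
A_{14} * B_{42} = -8.9 * -0.8 = 7.12
Sum = -59.76 + 2.4 + 4.94 + 7.12 = -45.3

-45.3


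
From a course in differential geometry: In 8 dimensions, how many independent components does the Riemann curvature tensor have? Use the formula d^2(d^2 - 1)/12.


The Riemann tensor in d dimensions has d^2(d^2 - 1)/12 independent components.
d = 8, so d^2 = 64
d^2 - 1 = 63
d^2(d^2 - 1) = 64 * 63 = 4032
Divide by 12: 4032 / 12 = 336

336


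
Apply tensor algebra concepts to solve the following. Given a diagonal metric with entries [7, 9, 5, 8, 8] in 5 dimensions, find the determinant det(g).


For a diagonal metric, the determinant is the product of diagonal entries.
Diagonal entries: 7, 9, 5, 8, 8
det(g) = 7 * 9 * 5 * 8 * 8 = 20160

20160


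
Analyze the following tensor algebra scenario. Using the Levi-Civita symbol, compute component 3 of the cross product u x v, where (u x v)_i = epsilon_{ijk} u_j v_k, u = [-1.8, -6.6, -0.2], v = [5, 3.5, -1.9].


(u x v)_3 = sum_{j,k} epsilon_{3jk} u_j v_k. Only permutations of (1,2,3) contribute; the two non-zero terms are:
eps_{312} u_1 v_2 = 1 * -1.8 * 3.5 = -6.3
eps_{321} u_2 v_1 = -1 * -6.6 * 5 = 33
(u x v)_3 = 26.7

26.7


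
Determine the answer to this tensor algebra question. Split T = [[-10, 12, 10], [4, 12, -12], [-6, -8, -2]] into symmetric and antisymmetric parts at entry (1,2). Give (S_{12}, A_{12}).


T_{12} = 12
T_{21} = 4
S_{12} = (12 + 4)/2 = 16/2 = 8
A_{12} = (12 - 4)/2 = 8/2 = 4
Check: S + A = 8 + 4 = 12 = T_{12}.

(8, 4)


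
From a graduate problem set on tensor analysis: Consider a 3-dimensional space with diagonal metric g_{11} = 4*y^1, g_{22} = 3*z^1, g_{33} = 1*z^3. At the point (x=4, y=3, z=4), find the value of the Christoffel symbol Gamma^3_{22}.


For a diagonal metric, Gamma^k_{ij} = (1/2) g^{kk} (dg_{ik}/dx_j + dg_{jk}/dx_i - dg_{ij}/dx_k).
The metric is diagonal, so g_{ab} = 0 for a != b.
At the given point: g_{11} = 12, g_{22} = 12, g_{33} = 64
g^{33} = 1/64
dg_{23}/dx_2 = 0 (off-diagonal)
dg_{23}/dx_2 = 0 (off-diagonal)
dg_{22}/dx_3 = dg_{22}/dx_3 = 3
Numerator = 0 + 0 - 3 = -3
Gamma^3_{22} = -3 / (2 * 64) = -3/128

-3/128


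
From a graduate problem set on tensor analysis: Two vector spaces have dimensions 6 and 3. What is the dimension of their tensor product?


The dimension of a tensor product is the product of dimensions.
dim(V) = 6, dim(W) = 3
dim(V (x) W) = 6 * 3 = 18

18


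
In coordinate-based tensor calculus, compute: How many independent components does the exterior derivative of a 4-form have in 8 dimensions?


The exterior derivative of a p-form is a (p+1)-form.
Its number of independent components is C(n, p+1).
n = 8, p+1 = 5
C(8, 5) = 56

56


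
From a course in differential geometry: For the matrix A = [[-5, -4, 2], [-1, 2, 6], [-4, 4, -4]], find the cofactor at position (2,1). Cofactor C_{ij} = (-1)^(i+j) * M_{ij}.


To find cofactor C_{21}, delete row 2 and column 1.
The resulting 2x2 submatrix is: [[-4, 2], [4, -4]]
Minor M_{21} = -4*-4 - 2*4
  = 16 - 8 = 8
Sign = (-1)^(2+1) = (-1)^3 = -1
Cofactor C_{21} = -1 * 8 = -8

-8


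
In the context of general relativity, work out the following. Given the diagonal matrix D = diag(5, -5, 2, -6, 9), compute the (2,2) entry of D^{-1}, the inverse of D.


For a diagonal matrix, the inverse has entries (D^{-1})_{ii} = 1/d_{ii}.
The diagonal entries are: d_{11} = 5, d_{22} = -5, d_{33} = 2, d_{44} = -6, d_{55} = 9
We need (D^{-1})_{22} = 1/d_{22} = 1/-5 = -1/5

-1/5


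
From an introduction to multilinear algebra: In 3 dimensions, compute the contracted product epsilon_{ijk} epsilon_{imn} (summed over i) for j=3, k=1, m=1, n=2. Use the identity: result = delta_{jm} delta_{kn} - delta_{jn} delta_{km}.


Using the identity: epsilon_{ijk} epsilon_{imn} = delta_{jm} delta_{kn} - delta_{jn} delta_{km}.
delta_{31} = 0
delta_{12} = 0
delta_{32} = 0
delta_{11} = 1
Result = 0 * 0 - 0 * 1 = 0 - 0 = 0

0


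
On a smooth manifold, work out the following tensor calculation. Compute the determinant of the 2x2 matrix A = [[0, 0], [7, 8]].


For a 2x2 matrix [[a, b], [c, d]], det = a*d - b*c.
a = 0, b = 0, c = 7, d = 8
a*d = 0 * 8 = 0
b*c = 0 * 7 = 0
det = 0 - 0 = 0

0


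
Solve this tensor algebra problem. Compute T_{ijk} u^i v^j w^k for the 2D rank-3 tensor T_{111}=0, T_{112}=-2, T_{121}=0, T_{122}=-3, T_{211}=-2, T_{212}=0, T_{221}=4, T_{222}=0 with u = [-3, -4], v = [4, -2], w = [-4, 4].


S = sum over i,j,k of T_{ijk} u_i v_j w_k. Expanding all 8 terms:
T_{111}*u_1*v_1*w_1 = 0*-3*4*-4 = 0  (running total: 0)
T_{112}*u_1*v_1*w_2 = -2*-3*4*4 = 96  (running total: 96)
T_{121}*u_1*v_2*w_1 = 0*-3*-2*-4 = 0  (running total: 96)
T_{122}*u_1*v_2*w_2 = -3*-3*-2*4 = -72  (running total: 24)
T_{211}*u_2*v_1*w_1 = -2*-4*4*-4 = -128  (running total: -104)
T_{212}*u_2*v_1*w_2 = 0*-4*4*4 = 0  (running total: -104)
T_{221}*u_2*v_2*w_1 = 4*-4*-2*-4 = -128  (running total: -232)
T_{222}*u_2*v_2*w_2 = 0*-4*-2*4 = 0  (running total: -232)
S = -232

-232


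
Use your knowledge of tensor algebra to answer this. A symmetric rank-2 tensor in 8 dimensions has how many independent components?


A symmetric rank-2 tensor in d dimensions has d(d+1)/2 independent components.
d = 8
d(d+1)/2 = 8 * 9 / 2 = 72 / 2 = 36

36


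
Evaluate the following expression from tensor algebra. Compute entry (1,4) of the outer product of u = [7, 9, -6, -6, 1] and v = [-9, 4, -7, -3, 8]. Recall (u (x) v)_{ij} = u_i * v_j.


The outer product entry T_{ij} = u_i * v_j.
We need i=1, j=4.
u_1 = 7, v_4 = -3
T_{1,4} = 7 * -3 = -21

-21


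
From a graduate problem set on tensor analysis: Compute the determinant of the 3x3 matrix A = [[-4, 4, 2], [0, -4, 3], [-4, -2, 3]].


Expanding along the first row, det(A) = a11*M_11 - a12*M_12 + a13*M_13, where M_1j is the (1,j) minor.
Minor M_11 = -4*3 - 3*-2 = -6
Minor M_12 = 0*3 - 3*-4 = 12
Minor M_13 = 0*-2 - -4*-4 = -16
det = -4*(-6) - 4*(12) + 2*(-16)
    = 24 - 48 + -32
    = -56

-56


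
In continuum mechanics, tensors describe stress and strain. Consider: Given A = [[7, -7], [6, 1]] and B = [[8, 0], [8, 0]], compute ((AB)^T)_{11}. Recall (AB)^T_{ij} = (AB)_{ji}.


(AB)^T_{ij} = (AB)_{ji} = sum_k A_{jk} B_{ki}.
For i=1, j=1 we need (AB)_{11}:
A_{11} * B_{11} = 7 * 8 = 56
A_{12} * B_{21} = -7 * 8 = -56
Sum = 56 + -56 = 0

0


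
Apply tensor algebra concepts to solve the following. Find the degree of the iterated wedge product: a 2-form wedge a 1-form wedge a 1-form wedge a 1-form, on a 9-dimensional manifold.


The degree of a wedge product is the sum of the degrees of the individual forms.
Degrees: 2, 1, 1, 1
Total degree = 2 + 1 + 1 + 1 = 5

5


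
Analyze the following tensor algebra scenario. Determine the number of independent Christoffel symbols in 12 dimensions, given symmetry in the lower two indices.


Christoffel symbols Gamma^k_{ij} are symmetric in i,j, so there are d * d(d+1)/2 independent symbols.
d = 12
d(d+1)/2 = 12 * 13 / 2 = 78
Total = 12 * 78 = 936

936


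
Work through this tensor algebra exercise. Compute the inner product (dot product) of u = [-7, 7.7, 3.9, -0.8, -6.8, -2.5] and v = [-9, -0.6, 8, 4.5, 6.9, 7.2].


The inner product u . v = sum of u_i * v_i.
Term-by-term: -7 * -9, 7.7 * -0.6, 3.9 * 8, -0.8 * 4.5, -6.8 * 6.9, -2.5 * 7.2
Products: 63, -4.62, 31.2, -3.6, -46.92, -18
Sum = 63 + -4.62 + 31.2 + -3.6 + -46.92 + -18 = 21.06

21.06


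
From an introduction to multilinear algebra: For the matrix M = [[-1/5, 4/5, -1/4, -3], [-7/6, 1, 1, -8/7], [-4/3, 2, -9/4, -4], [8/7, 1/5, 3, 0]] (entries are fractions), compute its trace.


The trace is the sum of diagonal entries.
Diagonal: M[1,1] = -1/5, M[2,2] = 1, M[3,3] = -9/4, M[4,4] = 0
Tr(M) = -1/5 + 1 + -9/4 + 0
Computing step by step:
After adding M[1,1]: -1/5
After adding M[2,2]: 4/5
After adding M[3,3]: -29/20
After adding M[4,4]: -29/20
Tr(M) = -29/20

-29/20


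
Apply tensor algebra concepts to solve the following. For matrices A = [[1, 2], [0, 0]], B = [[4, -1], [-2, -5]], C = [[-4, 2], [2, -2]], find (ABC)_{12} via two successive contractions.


(ABC)_{12} = sum_m (AB)_{1m} C_{m2}. First compute row 1 of AB.
(AB)_{11} = 1*4 + 2*-2 = 0
(AB)_{12} = 1*-1 + 2*-5 = -11
Now contract with column 2 of C:
(AB)_{11} * C_{12} = 0 * 2 = 0
(AB)_{12} * C_{22} = -11 * -2 = 22
(ABC)_{12} = 0 + 22 = 22

22


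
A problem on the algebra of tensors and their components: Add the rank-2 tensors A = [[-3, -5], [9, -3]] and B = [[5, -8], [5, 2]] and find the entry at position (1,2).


Tensor addition is component-wise: (A + B)_{ij} = A_{ij} + B_{ij}.
A_{12} = -5
B_{12} = -8
(A + B)_{12} = -5 + -8 = -13

-13


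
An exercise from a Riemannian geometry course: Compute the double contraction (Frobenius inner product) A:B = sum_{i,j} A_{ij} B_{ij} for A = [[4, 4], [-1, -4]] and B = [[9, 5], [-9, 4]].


A:B = sum over all i,j of A_{ij} * B_{ij}.
Row 1: 4*9=36, 4*5=20 => row sum = 56
Row 2: -1*-9=9, -4*4=-16 => row sum = -7
Total = 56 + -7 = 49

49


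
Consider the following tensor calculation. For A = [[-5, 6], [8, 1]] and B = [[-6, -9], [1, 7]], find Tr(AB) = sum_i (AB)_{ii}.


Tr(AB) = sum_i (AB)_{ii} where (AB)_{ii} = sum_k A_{ik} B_{ki}.
(AB)_{11} = -5*-6 + 6*1 = 36
(AB)_{22} = 8*-9 + 1*7 = -65
Tr(AB) = 36 + -65 = -29

-29


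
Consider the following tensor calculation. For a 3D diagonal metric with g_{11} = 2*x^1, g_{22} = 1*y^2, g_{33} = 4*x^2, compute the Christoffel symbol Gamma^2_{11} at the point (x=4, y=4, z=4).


For a diagonal metric, Gamma^k_{ij} = (1/2) g^{kk} (dg_{ik}/dx_j + dg_{jk}/dx_i - dg_{ij}/dx_k).
The metric is diagonal, so g_{ab} = 0 for a != b.
At the given point: g_{11} = 8, g_{22} = 16, g_{33} = 64
g^{22} = 1/16
dg_{12}/dx_1 = 0 (off-diagonal)
dg_{12}/dx_1 = 0 (off-diagonal)
dg_{11}/dx_2 = dg_{11}/dx_2 = 0
Numerator = 0 + 0 - 0 = 0
Gamma^2_{11} = 0 / (2 * 16) = 0

0


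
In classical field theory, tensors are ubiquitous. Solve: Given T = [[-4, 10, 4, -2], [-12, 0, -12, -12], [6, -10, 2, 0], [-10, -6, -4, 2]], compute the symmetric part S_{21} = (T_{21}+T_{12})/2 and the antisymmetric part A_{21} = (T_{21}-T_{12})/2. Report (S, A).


T_{21} = -12
T_{12} = 10
S_{21} = (-12 + 10)/2 = -2/2 = -1
A_{21} = (-12 - 10)/2 = -22/2 = -11
Check: S + A = -1 + -11 = -12 = T_{21}.

(-1, -11)


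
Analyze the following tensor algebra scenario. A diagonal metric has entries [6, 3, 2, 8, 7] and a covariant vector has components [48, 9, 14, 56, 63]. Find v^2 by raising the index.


To raise an index with a diagonal metric: v^i = v_i / g_{ii}.
For index 2: v_2 = 9, g_{22} = 3
v^2 = 9 / 3 = 3

3


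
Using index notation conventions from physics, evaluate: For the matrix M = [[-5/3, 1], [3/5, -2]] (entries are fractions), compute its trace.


The trace is the sum of diagonal entries.
Diagonal: M[1,1] = -5/3, M[2,2] = -2
Tr(M) = -5/3 + -2
Computing step by step:
After adding M[1,1]: -5/3
After adding M[2,2]: -11/3
Tr(M) = -11/3

-11/3
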